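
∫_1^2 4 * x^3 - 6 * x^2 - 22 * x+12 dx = -20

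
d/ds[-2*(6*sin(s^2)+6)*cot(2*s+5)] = -24*s*cos(s^2)/tan(2*s + 5) + 24*sin(s^2)/sin(2*s + 5)^2 + 24/sin(2*s + 5)^2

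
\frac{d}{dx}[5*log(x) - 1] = 5/x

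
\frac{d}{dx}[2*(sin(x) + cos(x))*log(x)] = 2*sqrt(2)*(x*log(x)*cos(x + pi/4) + sin(x + pi/4))/x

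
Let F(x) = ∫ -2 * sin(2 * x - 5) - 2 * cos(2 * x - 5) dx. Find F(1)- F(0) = cos(3) - cos(5) + sin(3) - sin(5)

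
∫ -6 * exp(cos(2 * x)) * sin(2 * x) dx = 3*exp(cos(2*x)) + C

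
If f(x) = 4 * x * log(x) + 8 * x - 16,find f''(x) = 4/x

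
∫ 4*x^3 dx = x^4 + C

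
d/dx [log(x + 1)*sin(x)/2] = (x*log(x + 1)*cos(x) + log(x + 1)*cos(x) + sin(x))/(2*x + 2)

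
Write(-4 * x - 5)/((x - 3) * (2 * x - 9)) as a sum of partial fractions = -46/(3*(2*x - 9)) + 17/(3*(x - 3))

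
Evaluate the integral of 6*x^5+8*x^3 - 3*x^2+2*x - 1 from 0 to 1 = 2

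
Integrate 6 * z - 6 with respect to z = 3*z^2 - 6*z + C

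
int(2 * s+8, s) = s^2 + 8*s + C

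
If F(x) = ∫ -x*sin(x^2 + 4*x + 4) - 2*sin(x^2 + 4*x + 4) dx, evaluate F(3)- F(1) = -cos(9)/2 + cos(25)/2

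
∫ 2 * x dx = x^2 + C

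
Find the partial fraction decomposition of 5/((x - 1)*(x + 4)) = -1/(x + 4) + 1/(x - 1)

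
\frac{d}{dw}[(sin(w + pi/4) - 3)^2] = cos(2*w) - 6*cos(w + pi/4)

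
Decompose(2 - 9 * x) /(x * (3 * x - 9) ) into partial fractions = -25/(9*(x - 3)) - 2/(9*x)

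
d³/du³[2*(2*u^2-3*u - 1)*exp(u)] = 4*u^2*exp(u) + 18*u*exp(u) + 4*exp(u)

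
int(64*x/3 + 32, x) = 32*x^2/3 + 32*x + C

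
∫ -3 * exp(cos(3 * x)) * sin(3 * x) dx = exp(cos(3*x)) + C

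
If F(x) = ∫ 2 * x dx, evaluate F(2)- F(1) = 3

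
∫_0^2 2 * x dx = 4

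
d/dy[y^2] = 2*y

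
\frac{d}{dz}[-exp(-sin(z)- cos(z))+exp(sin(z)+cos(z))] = sqrt(2)*(exp(2*sin(z))*exp(2*cos(z)) + 1)*exp(-sqrt(2)*sin(z + pi/4))*cos(z + pi/4)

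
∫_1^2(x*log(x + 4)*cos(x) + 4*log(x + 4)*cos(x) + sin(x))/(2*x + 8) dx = -log(5)*sin(1)/2 + log(6)*sin(2)/2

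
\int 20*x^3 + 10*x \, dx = 5*x^4 + 5*x^2 + C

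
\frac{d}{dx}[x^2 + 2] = 2*x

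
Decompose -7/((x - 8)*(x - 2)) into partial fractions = 7/(6*(x - 2)) - 7/(6*(x - 8))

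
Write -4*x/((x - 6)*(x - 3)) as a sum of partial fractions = 4/(x - 3) - 8/(x - 6)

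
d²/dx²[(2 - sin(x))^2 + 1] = 4*sin(x) + 2*cos(2*x)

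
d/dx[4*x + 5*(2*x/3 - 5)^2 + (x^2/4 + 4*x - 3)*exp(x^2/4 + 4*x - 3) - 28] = x^3*exp(x^2/4 + 4*x - 3)/8 + 3*x^2*exp(x^2/4 + 4*x - 3) + 15*x*exp(x^2/4 + 4*x - 3) + 40*x/9 - 8*exp(x^2/4 + 4*x - 3) - 88/3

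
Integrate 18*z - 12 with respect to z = 9*z^2 - 12*z + C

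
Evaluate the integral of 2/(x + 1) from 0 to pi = 2*log(1 + pi)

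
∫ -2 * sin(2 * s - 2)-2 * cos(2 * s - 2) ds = -sin(2*s - 2) + cos(2*s - 2) + C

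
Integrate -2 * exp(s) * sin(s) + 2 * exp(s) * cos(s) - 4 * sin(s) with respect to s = (2*exp(s) + 4)*cos(s) + C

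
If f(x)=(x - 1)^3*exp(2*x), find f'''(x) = 8*x^3*exp(2*x) + 12*x^2*exp(2*x) - 12*x*exp(2*x) - 2*exp(2*x)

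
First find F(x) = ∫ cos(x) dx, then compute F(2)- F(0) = sin(2)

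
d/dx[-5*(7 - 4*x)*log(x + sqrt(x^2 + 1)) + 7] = (20*x^2*log(x + sqrt(x^2 + 1)) + 20*x^2 + 20*x*sqrt(x^2 + 1)*log(x + sqrt(x^2 + 1)) + 20*x*sqrt(x^2 + 1) - 35*x - 35*sqrt(x^2 + 1) + 20*log(x + sqrt(x^2 + 1)))/(x^2 + x*sqrt(x^2 + 1) + 1)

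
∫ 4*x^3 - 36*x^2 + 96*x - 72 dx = x^4 - 12*x^3 + 48*x^2 - 72*x + C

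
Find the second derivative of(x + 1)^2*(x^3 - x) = 20*x^3 + 24*x^2 - 4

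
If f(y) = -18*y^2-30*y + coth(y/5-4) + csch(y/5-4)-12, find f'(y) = -(180*y*sinh(y/5 - 4)^2 + 150*sinh(y/5 - 4)^2 + cosh(y/5 - 4) + 1)/(5*sinh(y/5 - 4)^2)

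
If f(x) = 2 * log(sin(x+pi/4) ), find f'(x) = 2/tan(x + pi/4)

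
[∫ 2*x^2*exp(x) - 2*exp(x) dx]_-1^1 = -8*exp(-1)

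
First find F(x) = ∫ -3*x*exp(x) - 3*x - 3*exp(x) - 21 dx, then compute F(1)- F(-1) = -42 - 3*E - 3*exp(-1)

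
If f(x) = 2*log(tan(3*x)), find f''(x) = 18*(tan(3*x)^4 - 1)/tan(3*x)^2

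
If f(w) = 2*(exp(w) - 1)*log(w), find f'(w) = (2*w*exp(w)*log(w) + 2*exp(w) - 2)/w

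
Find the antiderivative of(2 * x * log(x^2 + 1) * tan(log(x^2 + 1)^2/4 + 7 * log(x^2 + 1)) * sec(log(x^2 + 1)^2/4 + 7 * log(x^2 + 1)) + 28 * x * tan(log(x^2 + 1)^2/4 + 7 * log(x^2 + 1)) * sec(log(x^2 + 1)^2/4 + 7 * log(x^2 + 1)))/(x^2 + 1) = 2*sec((log(x^2 + 1) + 28)*log(x^2 + 1)/4) + C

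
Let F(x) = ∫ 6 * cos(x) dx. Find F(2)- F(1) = -6*sin(1) + 6*sin(2)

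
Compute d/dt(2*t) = 2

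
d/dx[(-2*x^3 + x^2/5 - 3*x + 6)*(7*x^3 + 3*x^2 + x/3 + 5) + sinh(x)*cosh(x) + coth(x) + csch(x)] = -84*x^5 - 23*x^4 - 1264*x^3/15 + 346*x^2/5 + 36*x + 2*sinh(x)^2 - 12 - cosh(x)/sinh(x)^2 - 1/sinh(x)^2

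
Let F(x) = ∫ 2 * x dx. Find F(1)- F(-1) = 0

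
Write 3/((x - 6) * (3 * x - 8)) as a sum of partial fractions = -9/(10*(3*x - 8)) + 3/(10*(x - 6))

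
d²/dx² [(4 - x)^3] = 24 - 6*x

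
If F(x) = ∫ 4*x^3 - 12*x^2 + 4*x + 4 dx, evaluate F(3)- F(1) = 0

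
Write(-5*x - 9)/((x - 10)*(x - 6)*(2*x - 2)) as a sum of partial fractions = -7/(45*(x - 1)) + 39/(40*(x - 6)) - 59/(72*(x - 10))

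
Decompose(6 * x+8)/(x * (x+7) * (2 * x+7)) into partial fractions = 52/(49*(2*x + 7)) - 34/(49*(x + 7)) + 8/(49*x)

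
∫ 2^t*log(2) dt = 2^t + C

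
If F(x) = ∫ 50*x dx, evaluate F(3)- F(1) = 200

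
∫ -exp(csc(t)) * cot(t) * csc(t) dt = exp(csc(t)) + C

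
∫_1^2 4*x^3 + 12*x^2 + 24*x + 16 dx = 95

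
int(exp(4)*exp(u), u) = exp(u + 4) + C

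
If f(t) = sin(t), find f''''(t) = sin(t)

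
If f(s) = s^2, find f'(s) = 2*s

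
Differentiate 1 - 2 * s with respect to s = -2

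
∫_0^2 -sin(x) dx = -1 + cos(2)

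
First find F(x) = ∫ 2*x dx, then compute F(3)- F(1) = 8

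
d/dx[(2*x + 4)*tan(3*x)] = 6*x/cos(3*x)^2 + 2*tan(3*x) + 12/cos(3*x)^2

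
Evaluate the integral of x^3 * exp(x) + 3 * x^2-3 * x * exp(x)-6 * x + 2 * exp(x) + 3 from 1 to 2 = 1 + exp(2)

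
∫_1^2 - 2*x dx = -3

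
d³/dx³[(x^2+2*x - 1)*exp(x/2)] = x^2*exp(x/2)/8 + 7*x*exp(x/2)/4 + 35*exp(x/2)/8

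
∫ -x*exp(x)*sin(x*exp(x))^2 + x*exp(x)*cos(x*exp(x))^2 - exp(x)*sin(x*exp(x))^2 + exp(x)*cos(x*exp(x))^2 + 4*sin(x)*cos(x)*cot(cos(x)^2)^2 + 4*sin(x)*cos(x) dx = sin(2*x*exp(x))/2 + 2*cot(cos(x)^2) + C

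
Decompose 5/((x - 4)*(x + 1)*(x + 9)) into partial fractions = 5/(104*(x + 9)) - 1/(8*(x + 1)) + 1/(13*(x - 4))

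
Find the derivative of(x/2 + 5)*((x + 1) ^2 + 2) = 3*x^2/2 + 12*x + 23/2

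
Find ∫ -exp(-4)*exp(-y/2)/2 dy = exp(-y/2 - 4) + C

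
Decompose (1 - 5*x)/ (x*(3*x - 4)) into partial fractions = -17/(4*(3*x - 4)) - 1/(4*x)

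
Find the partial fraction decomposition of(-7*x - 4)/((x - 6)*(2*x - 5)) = 43/(7*(2*x - 5)) - 46/(7*(x - 6))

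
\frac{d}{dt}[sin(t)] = cos(t)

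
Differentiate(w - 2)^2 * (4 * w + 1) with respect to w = 12*w^2 - 30*w + 12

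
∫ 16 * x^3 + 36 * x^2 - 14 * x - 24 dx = 4*x^4 + 12*x^3 - 7*x^2 - 24*x + C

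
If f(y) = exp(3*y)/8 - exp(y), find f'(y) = 3*exp(3*y)/8 - exp(y)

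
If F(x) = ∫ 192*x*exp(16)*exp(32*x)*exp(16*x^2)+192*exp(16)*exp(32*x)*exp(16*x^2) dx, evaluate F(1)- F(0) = -6*exp(16) + 6*exp(64)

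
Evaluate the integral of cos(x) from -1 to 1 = 2*sin(1)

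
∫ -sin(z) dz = cos(z) + C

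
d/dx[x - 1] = 1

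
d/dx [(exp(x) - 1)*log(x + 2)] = (x*exp(x)*log(x + 2) + 2*exp(x)*log(x + 2) + exp(x) - 1)/(x + 2)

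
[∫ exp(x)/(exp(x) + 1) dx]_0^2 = -log(2) + log(1 + exp(2))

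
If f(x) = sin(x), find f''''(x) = sin(x)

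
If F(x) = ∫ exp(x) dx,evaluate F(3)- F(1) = -E + exp(3)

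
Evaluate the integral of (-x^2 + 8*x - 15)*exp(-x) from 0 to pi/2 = -9 + (-3 + pi/2)^2*exp(-pi/2)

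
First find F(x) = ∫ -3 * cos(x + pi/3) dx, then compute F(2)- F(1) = -3*sin(pi/3 + 2) + 3*sin(1 + pi/3)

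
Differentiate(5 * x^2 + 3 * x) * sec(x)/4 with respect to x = (5*x^2*sin(x)/cos(x) + 3*x*sin(x)/cos(x) + 10*x + 3)/(4*cos(x))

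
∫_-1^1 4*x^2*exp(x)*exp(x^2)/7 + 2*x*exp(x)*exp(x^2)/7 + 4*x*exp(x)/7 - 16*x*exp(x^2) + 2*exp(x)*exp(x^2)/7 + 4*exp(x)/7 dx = (-4 + E/7)*(4 + 2*E) - (-4 - exp(-1)/7)*(4 + 2*E)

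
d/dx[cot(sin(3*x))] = -3*cos(3*x)/sin(sin(3*x))^2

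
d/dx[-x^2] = -2*x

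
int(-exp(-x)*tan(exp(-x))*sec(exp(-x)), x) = sec(exp(-x)) + C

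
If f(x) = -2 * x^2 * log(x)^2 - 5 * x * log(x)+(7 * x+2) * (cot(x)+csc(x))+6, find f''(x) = (-7*x^2/sin(x) + 14*x^2*cos(x)/sin(x)^3 + 14*x^2/sin(x)^3 - 4*x*log(x)^2 - 12*x*log(x) - 4*x - 2*x/sin(x) - 14*x*cos(x)/sin(x)^2 - 14*x/sin(x)^2 + 4*x*cos(x)/sin(x)^3 + 4*x/sin(x)^3 - 5)/x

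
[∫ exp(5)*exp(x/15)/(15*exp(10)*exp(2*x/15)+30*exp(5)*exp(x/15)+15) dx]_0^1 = -exp(5)/(1 + exp(5)) + exp(76/15)/(1 + exp(76/15))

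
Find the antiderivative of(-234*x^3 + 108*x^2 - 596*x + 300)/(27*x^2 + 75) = -13*x^2/3 + 4*x + log(9*x^2/25 + 1) + C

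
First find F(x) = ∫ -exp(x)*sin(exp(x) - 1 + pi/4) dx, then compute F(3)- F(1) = cos(-1 + pi/4 + exp(3)) - cos(-1 + pi/4 + E)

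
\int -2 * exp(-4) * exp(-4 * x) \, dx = exp(-4*x - 4)/2 + C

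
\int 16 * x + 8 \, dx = 8*x^2 + 8*x + C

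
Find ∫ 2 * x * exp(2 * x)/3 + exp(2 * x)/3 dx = x*exp(2*x)/3 + C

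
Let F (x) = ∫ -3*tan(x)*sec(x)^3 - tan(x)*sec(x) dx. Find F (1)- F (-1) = 0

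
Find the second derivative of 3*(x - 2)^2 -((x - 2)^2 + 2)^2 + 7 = -12*x^2 + 48*x - 50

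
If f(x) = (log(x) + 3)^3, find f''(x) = (-3*log(x)^2 - 12*log(x) - 9)/x^2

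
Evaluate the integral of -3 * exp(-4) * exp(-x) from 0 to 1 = -3*exp(-4) + 3*exp(-5)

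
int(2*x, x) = x^2 + C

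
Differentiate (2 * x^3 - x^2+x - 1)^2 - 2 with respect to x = 24*x^5 - 20*x^4 + 20*x^3 - 18*x^2 + 6*x - 2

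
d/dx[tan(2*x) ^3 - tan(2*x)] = 6*tan(2*x)^4 + 4*tan(2*x)^2 - 2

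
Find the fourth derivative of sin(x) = sin(x)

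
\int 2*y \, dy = y^2 + C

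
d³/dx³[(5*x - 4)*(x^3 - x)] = 120*x - 24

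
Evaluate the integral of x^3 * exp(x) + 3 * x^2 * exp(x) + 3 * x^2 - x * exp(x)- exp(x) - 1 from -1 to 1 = 0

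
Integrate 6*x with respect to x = 3*x^2 + C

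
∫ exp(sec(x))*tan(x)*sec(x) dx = exp(sec(x)) + C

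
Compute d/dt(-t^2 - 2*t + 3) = -2*t - 2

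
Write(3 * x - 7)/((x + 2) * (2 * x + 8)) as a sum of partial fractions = 19/(4*(x + 4)) - 13/(4*(x + 2))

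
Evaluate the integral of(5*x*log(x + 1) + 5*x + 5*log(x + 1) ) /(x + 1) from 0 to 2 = 10*log(3)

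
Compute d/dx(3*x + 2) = 3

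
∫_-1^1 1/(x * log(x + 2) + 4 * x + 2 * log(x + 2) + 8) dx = -log(4) + log(log(3) + 4)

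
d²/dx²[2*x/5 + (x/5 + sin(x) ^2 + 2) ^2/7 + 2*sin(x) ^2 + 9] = 4*x*cos(2*x)/35 - 4*(1 - cos(2*x))^2/7 + 4*sin(2*x)/35 + 30*cos(2*x)/7 + 152/175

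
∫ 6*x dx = 3*x^2 + C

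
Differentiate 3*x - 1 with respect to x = 3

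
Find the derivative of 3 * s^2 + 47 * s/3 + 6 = 6*s + 47/3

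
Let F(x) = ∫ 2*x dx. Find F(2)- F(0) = 4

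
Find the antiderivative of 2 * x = x^2 + C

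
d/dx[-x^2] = -2*x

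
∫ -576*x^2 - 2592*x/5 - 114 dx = -192*x^3 - 1296*x^2/5 - 114*x + C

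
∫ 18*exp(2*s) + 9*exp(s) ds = 9*(exp(s) + 1)*exp(s) + C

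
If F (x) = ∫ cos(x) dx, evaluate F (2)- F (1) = -sin(1) + sin(2)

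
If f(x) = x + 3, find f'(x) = 1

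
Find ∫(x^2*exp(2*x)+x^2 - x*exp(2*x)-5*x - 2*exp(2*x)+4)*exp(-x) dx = 2*(x^2 - 3*x + 1)*sinh(x) + C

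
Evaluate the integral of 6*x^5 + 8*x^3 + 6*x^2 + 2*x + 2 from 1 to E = -9 + (1 + E + exp(3))^2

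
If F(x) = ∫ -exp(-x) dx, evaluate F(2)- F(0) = -1 + exp(-2)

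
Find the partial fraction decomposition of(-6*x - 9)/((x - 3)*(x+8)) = -39/(11*(x + 8)) - 27/(11*(x - 3))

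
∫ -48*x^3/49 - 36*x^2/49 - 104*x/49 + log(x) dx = x*(-12*x^3 - 12*x^2 - 52*x + 49*log(x) - 49)/49 + C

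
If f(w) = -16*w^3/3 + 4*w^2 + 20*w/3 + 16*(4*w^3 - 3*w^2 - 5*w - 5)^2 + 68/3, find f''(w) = 7680*w^4 - 7680*w^3 - 5952*w^2 - 992*w + 1768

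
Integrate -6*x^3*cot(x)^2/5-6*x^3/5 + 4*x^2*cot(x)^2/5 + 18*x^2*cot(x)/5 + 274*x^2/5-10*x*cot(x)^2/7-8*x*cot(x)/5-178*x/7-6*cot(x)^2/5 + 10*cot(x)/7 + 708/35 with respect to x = (cot(x) + 15)*(6*x^3/5 - 4*x^2/5 + 10*x/7 + 6/5) + C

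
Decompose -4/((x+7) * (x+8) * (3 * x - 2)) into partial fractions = -18/(299*(3*x - 2)) - 2/(13*(x + 8)) + 4/(23*(x + 7))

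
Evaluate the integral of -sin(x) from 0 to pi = -2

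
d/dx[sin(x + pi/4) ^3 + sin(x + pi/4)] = 3*sin(3*x + pi/4)/4 + 7*cos(x + pi/4)/4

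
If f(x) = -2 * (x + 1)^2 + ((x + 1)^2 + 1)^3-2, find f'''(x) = 120*x^3 + 360*x^2 + 432*x + 192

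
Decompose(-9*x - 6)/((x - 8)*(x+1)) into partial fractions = -1/(3*(x + 1)) - 26/(3*(x - 8))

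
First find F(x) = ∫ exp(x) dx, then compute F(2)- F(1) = -E + exp(2)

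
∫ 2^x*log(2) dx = 2^x + C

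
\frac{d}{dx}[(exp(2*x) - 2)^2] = 4*exp(4*x) - 8*exp(2*x)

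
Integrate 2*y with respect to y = y^2 + C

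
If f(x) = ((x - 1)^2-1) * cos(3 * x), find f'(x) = -3*x^2*sin(3*x) + 6*x*sin(3*x) + 2*x*cos(3*x) - 2*cos(3*x)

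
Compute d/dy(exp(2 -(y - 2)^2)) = (4 - 2*y)*exp(-y^2 + 4*y - 2)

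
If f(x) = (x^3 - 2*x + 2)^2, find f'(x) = 6*x^5 - 16*x^3 + 12*x^2 + 8*x - 8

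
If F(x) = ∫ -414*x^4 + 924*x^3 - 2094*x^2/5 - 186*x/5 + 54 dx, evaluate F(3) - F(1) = -5228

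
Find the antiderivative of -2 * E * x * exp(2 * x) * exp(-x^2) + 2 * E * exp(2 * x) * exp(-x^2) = exp(-x^2 + 2*x + 1) + C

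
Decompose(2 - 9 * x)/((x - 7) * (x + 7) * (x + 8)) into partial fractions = 74/(15*(x + 8)) - 65/(14*(x + 7)) - 61/(210*(x - 7))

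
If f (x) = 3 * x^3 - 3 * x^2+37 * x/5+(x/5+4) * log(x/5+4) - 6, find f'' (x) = (90*x^2 + 1770*x - 599)/(5*x + 100)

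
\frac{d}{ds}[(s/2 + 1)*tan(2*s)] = s/cos(2*s)^2 + tan(2*s)/2 + 2/cos(2*s)^2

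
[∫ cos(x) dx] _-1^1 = 2*sin(1)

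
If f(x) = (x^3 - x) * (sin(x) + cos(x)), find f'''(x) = sqrt(2)*(-x^3*cos(x + pi/4) - 9*x^2*sin(x + pi/4) + 19*x*cos(x + pi/4) + 9*sin(x + pi/4))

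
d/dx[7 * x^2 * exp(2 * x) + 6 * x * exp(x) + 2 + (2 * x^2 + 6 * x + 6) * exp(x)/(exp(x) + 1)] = (14*x^2*exp(4*x) + 28*x^2*exp(3*x) + 14*x^2*exp(2*x) + 2*x^2*exp(x) + 14*x*exp(4*x) + 34*x*exp(3*x) + 30*x*exp(2*x) + 16*x*exp(x) + 6*exp(3*x) + 18*exp(2*x) + 18*exp(x))/(exp(2*x) + 2*exp(x) + 1)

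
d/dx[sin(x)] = cos(x)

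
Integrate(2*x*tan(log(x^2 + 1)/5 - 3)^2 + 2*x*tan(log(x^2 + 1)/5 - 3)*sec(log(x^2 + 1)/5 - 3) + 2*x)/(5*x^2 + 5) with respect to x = tan(log(x^2 + 1)/5 - 3) + sec(log(x^2 + 1)/5 - 3) + C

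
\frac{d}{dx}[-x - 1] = -1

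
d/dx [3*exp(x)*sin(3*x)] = 3*(sin(3*x) + 3*cos(3*x))*exp(x)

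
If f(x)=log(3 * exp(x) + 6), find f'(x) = exp(x)/(exp(x) + 2)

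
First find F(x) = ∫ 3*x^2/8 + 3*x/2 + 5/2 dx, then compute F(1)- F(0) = 27/8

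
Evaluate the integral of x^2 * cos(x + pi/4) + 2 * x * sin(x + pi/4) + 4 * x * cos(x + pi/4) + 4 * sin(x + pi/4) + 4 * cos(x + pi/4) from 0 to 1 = -2*sqrt(2) + 9*sin(pi/4 + 1)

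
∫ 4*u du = 2*u^2 + C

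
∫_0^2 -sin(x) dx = -1 + cos(2)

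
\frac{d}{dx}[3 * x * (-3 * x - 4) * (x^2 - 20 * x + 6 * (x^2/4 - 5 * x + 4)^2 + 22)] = -81*x^5/4 + 1305*x^4/2 - 5148*x^3 + 1152*x^2 + 4116*x - 1416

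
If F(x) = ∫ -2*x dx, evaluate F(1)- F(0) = -1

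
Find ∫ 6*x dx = 3*x^2 + C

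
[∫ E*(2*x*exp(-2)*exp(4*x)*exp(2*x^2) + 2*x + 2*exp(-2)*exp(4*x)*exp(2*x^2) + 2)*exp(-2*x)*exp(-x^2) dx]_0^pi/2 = -exp(-1) - exp(2 - (1 + pi/2)^2) + E + exp(-2 + (1 + pi/2)^2)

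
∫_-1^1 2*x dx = 0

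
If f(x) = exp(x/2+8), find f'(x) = exp(x/2 + 8)/2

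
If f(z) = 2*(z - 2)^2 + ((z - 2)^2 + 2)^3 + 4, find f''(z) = 30*z^4 - 240*z^3 + 792*z^2 - 1248*z + 796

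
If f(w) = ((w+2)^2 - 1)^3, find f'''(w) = 120*w^3 + 720*w^2 + 1368*w + 816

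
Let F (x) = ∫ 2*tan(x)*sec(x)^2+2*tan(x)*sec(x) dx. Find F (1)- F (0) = -4 + (1 + sec(1))^2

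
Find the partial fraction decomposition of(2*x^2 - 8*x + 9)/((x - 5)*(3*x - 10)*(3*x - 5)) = 11/(150*(3*x - 5)) - 41/(75*(3*x - 10)) + 19/(50*(x - 5))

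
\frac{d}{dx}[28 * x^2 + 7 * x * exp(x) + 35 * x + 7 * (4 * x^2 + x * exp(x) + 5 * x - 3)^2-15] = 56*x^3*exp(x) + 448*x^3 + 14*x^2*exp(2*x) + 238*x^2*exp(x) + 840*x^2 + 14*x*exp(2*x) + 105*x*exp(x) + 70*x - 35*exp(x) - 175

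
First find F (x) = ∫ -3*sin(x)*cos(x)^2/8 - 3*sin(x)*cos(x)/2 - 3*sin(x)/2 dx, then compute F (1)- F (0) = -27/8 + (cos(1)/2 + 1)^3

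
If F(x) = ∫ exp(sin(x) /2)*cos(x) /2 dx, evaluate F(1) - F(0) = -1 + exp(sin(1)/2)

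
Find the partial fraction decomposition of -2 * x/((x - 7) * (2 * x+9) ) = -18/(23*(2*x + 9)) - 14/(23*(x - 7))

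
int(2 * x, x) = x^2 + C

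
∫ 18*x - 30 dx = 9*x^2 - 30*x + C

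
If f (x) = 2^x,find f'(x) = 2^x*log(2)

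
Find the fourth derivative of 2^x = 2^x*log(2)^4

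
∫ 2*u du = u^2 + C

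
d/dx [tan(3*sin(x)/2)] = 3*cos(x)/(2*cos(3*sin(x)/2)^2)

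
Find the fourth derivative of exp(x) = exp(x)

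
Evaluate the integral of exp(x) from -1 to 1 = E - exp(-1)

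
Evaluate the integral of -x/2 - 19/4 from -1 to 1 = -19/2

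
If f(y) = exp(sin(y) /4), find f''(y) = (-4*sin(y) + cos(y)^2)*exp(sin(y)/4)/16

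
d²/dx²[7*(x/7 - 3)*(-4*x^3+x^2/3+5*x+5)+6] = -48*x^2 + 506*x - 4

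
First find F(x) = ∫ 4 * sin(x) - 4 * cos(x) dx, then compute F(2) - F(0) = -4*sin(2) - 4*cos(2) + 4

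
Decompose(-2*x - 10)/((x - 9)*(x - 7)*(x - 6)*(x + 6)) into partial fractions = -1/(1170*(x + 6)) - 11/(18*(x - 6)) + 12/(13*(x - 7)) - 14/(45*(x - 9))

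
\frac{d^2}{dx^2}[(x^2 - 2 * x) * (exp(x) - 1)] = x^2*exp(x) + 2*x*exp(x) - 2*exp(x) - 2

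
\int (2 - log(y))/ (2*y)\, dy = (4 - log(y))*log(y)/4 + C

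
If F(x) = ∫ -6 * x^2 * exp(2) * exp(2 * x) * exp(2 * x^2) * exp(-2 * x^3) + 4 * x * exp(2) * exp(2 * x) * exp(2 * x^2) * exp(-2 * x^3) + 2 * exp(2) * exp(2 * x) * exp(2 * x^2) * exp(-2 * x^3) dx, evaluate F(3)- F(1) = -exp(4) + exp(-28)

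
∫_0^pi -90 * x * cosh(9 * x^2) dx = -5*sinh(9*pi^2)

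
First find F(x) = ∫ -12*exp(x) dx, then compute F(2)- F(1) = -12*exp(2) + 12*E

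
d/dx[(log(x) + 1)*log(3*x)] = (2*log(x) + 1 + log(3))/x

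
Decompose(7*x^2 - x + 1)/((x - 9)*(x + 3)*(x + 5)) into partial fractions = 181/(28*(x + 5)) - 67/(24*(x + 3)) + 559/(168*(x - 9))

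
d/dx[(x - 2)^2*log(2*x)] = (2*x^2*log(x) + x^2 + 2*x^2*log(2) - 4*x*log(x) - 4*x - 4*x*log(2) + 4)/x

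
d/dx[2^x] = 2^x*log(2)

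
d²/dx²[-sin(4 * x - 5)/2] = 8*sin(4*x - 5)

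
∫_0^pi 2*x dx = pi^2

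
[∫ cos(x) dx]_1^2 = -sin(1) + sin(2)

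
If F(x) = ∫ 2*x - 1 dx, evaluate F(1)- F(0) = 0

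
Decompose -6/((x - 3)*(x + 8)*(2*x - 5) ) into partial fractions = 8/(7*(2*x - 5)) - 2/(77*(x + 8)) - 6/(11*(x - 3))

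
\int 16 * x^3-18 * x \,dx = 4*x^4 - 9*x^2 + C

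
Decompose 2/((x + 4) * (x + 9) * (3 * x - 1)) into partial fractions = 9/(182*(3*x - 1)) + 1/(70*(x + 9)) - 2/(65*(x + 4))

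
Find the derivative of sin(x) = cos(x)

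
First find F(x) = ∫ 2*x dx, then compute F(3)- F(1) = 8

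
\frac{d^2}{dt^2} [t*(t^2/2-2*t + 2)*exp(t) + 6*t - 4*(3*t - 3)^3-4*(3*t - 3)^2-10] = t^3*exp(t)/2 + t^2*exp(t) - 3*t*exp(t) - 648*t + 576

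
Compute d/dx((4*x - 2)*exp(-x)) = (6 - 4*x)*exp(-x)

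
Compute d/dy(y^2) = 2*y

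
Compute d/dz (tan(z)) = cos(z)^(-2)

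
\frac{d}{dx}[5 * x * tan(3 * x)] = 15*x/cos(3*x)^2 + 5*tan(3*x)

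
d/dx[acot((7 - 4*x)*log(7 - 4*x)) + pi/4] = (4*log(7 - 4*x) + 4)/(16*x^2*log(7 - 4*x)^2 - 56*x*log(7 - 4*x)^2 + 49*log(7 - 4*x)^2 + 1)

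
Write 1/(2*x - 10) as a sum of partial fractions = 1/(2*(x - 5))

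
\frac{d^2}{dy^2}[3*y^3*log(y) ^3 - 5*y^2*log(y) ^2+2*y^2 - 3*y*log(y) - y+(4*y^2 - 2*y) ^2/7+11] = (192*y^3 + 126*y^2*log(y)^3 + 315*y^2*log(y)^2 + 126*y^2*log(y) - 96*y^2 - 70*y*log(y)^2 - 210*y*log(y) - 34*y - 21)/(7*y)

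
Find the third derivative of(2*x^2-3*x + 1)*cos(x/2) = x^2*sin(x/2)/4 - 3*x*sin(x/2)/8 - 3*x*cos(x/2) - 47*sin(x/2)/8 + 9*cos(x/2)/4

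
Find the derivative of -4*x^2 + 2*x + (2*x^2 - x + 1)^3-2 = 48*x^5 - 60*x^4 + 72*x^3 - 39*x^2 + 10*x - 1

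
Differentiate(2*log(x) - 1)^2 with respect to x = (8*log(x) - 4)/x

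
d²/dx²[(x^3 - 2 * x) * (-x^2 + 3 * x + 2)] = -20*x^3 + 36*x^2 + 24*x - 12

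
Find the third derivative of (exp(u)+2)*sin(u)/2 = sqrt(2)*exp(u)*cos(u + pi/4) - cos(u)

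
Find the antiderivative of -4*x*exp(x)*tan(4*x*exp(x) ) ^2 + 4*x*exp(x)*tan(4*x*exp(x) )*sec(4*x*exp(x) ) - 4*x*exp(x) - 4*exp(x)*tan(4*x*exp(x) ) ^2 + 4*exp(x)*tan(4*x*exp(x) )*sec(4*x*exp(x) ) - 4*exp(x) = -tan(4*x*exp(x)) + sec(4*x*exp(x)) + C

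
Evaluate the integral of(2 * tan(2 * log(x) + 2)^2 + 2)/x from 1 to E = tan(4) - tan(2)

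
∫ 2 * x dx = x^2 + C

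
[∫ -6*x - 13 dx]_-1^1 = -26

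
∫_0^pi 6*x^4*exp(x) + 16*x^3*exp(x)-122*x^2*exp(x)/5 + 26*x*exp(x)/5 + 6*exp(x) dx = -2*pi*(-3*pi^3 - 3 + pi/5 + 4*pi^2)*exp(pi)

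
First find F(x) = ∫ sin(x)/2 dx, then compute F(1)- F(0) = 1/2 - cos(1)/2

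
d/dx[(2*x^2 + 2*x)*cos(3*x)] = -6*x^2*sin(3*x) - 6*x*sin(3*x) + 4*x*cos(3*x) + 2*cos(3*x)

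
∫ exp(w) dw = exp(w) + C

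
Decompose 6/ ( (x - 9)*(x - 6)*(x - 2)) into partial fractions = 3/(14*(x - 2)) - 1/(2*(x - 6)) + 2/(7*(x - 9))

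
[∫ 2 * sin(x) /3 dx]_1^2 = -2*cos(2)/3 + 2*cos(1)/3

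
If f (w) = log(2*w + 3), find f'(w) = 2/(2*w + 3)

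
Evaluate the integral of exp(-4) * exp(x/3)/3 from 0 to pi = -exp(-4) + exp(-4 + pi/3)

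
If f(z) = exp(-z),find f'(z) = -exp(-z)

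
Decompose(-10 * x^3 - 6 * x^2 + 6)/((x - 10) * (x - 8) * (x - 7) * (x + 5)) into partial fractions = -553/(1170*(x + 5)) - 1859/(18*(x - 7)) + 2749/(13*(x - 8)) - 5297/(45*(x - 10))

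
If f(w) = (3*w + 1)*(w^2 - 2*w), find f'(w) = 9*w^2 - 10*w - 2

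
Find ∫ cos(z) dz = sin(z) + C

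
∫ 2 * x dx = x^2 + C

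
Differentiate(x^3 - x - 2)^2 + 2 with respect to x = 6*x^5 - 8*x^3 - 12*x^2 + 2*x + 4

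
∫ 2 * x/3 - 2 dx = x^2/3 - 2*x + C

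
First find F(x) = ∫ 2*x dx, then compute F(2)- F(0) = 4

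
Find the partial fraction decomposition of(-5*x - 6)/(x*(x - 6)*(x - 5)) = 31/(5*(x - 5)) - 6/(x - 6) - 1/(5*x)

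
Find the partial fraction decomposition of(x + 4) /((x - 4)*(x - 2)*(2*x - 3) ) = 22/(5*(2*x - 3)) - 3/(x - 2) + 4/(5*(x - 4))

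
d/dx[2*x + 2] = 2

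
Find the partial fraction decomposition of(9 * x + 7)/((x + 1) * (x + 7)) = 28/(3*(x + 7)) - 1/(3*(x + 1))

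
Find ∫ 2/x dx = 2*log(-4*x) + C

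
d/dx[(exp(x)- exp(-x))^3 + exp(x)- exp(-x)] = (3*exp(6*x) - 2*exp(4*x) - 2*exp(2*x) + 3)*exp(-3*x)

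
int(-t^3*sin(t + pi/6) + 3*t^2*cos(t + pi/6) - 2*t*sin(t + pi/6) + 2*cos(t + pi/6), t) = t*(t^2 + 2)*cos(t + pi/6) + C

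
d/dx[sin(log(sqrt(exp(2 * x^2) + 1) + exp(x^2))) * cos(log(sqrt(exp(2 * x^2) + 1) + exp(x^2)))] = 2*x*(sqrt(exp(2*x^2) + 1) + exp(x^2))*exp(x^2)*cos(2*log(sqrt(exp(2*x^2) + 1) + exp(x^2)))/(sqrt(exp(2*x^2) + 1)*exp(x^2) + exp(2*x^2) + 1)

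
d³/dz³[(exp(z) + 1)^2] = 8*exp(2*z) + 2*exp(z)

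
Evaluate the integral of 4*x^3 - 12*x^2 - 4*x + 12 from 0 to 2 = 0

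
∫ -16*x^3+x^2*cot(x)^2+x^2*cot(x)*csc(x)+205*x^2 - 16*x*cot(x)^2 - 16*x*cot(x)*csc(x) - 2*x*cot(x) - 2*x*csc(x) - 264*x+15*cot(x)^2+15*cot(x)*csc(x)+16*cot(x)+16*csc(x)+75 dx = -(x - 15)*(x - 1)*(4*x^2 - 4*x + cot(x) + csc(x)) + C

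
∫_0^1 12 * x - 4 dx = 2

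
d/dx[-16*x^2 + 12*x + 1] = 12 - 32*x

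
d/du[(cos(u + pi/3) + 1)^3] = -3*sin(u + pi/3)*cos(u + pi/3)^2 - 3*sin(u + pi/3) - 3*cos(2*u + pi/6)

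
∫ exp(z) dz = exp(z) + C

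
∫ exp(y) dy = exp(y) + C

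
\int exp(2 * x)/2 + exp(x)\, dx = (exp(x) + 2)^2/4 + C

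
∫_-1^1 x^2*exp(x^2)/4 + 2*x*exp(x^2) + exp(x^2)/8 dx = E/4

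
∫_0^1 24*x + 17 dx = 29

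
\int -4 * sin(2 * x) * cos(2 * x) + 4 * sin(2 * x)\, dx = 4*sin(x)^4 + C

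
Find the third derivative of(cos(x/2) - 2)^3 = 51*sin(x/2)/32 - 3*sin(x) + 27*sin(3*x/2)/32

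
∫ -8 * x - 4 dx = -4*x^2 - 4*x + C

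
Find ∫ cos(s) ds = sin(s) + C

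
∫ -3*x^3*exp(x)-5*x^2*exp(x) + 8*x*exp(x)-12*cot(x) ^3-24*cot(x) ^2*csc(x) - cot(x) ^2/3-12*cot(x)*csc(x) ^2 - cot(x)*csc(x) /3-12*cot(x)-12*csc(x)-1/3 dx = x^2*(4 - 3*x)*exp(x) + 6*(cot(x) + csc(x))^2 + cot(x)/3 + csc(x)/3 + C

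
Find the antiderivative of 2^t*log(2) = 2^t + C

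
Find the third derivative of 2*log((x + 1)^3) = 12/(x^3 + 3*x^2 + 3*x + 1)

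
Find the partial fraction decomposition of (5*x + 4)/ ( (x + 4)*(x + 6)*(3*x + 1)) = 21/(187*(3*x + 1)) - 13/(17*(x + 6)) + 8/(11*(x + 4))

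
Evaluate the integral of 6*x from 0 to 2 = 12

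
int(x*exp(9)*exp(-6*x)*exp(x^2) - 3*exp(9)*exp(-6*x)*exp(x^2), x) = exp((x - 3)^2)/2 + C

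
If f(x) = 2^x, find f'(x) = 2^x*log(2)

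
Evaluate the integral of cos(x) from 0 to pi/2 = 1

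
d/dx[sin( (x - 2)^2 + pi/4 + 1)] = 2*x*cos(x^2 - 4*x + pi/4 + 5) - 4*cos(x^2 - 4*x + pi/4 + 5)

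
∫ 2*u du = u^2 + C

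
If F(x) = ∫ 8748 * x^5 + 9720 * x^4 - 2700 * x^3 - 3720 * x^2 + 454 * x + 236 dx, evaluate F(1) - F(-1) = 1880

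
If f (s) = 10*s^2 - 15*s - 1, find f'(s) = 20*s - 15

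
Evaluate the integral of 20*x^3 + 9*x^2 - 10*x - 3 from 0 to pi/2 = (3 + 5*pi/2)*(-pi/2 + pi^3/8)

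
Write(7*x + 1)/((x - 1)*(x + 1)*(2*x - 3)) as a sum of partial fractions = 46/(5*(2*x - 3)) - 3/(5*(x + 1)) - 4/(x - 1)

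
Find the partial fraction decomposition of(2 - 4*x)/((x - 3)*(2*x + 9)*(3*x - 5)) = 21/(74*(3*x - 5)) + 16/(111*(2*x + 9)) - 1/(6*(x - 3))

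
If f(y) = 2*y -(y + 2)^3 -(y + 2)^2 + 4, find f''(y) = -6*y - 14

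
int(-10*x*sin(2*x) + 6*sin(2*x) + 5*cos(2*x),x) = (5*x - 3)*cos(2*x) + C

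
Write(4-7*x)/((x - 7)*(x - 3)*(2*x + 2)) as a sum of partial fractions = 11/(64*(x + 1)) + 17/(32*(x - 3)) - 45/(64*(x - 7))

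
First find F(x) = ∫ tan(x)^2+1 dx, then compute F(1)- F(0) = tan(1)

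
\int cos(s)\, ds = sin(s) + C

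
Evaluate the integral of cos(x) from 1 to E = -sin(1) + sin(E)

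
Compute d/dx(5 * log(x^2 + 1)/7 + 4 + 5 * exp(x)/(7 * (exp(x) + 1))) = (5*x^2*exp(x) + 10*x*exp(2*x) + 20*x*exp(x) + 10*x + 5*exp(x))/(7*x^2*exp(2*x) + 14*x^2*exp(x) + 7*x^2 + 7*exp(2*x) + 14*exp(x) + 7)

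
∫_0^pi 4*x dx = 2*pi^2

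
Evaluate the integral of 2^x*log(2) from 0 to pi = -1 + 2^pi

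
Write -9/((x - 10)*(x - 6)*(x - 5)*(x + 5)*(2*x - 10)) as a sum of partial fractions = -3/(11000*(x + 5)) - 99/(1000*(x - 5)) - 9/(100*(x - 5)^2) + 9/(88*(x - 6)) - 3/(1000*(x - 10))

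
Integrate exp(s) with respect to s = exp(s) + C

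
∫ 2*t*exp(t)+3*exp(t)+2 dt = (2*t + 1)*(exp(t) + 1) + C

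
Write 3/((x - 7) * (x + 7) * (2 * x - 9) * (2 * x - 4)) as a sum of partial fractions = -12/(575*(2*x - 9)) - 1/(1932*(x + 7)) + 1/(150*(x - 2)) + 3/(700*(x - 7))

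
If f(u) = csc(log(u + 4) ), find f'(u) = -cot(log(u + 4))*csc(log(u + 4))/(u + 4)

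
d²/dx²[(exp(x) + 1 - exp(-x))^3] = (9*exp(6*x) + 12*exp(5*x) + 12*exp(x) - 9)*exp(-3*x)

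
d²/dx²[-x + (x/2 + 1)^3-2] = 3*x/4 + 3/2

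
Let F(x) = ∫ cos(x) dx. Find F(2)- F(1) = -sin(1) + sin(2)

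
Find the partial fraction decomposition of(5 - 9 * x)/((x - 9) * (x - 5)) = 10/(x - 5) - 19/(x - 9)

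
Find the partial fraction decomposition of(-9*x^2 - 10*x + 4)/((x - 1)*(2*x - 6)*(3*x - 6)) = -5/(4*(x - 1)) + 26/(3*(x - 2)) - 107/(12*(x - 3))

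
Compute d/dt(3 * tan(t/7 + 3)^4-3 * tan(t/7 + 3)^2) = 12*tan(t/7 + 3)^5/7 + 6*tan(t/7 + 3)^3/7 - 6*tan(t/7 + 3)/7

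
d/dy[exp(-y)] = -exp(-y)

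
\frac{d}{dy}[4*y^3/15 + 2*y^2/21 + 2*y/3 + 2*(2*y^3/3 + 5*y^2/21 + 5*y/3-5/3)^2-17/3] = 16*y^5/3 + 200*y^4/63 + 2680*y^3/147 - 272*y^2/35 + 512*y/63 - 94/9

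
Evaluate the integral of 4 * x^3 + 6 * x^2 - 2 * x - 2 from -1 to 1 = 0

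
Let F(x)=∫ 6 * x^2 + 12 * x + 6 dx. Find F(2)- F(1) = 38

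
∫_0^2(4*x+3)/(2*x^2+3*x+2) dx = -log(6) + log(48)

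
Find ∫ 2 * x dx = x^2 + C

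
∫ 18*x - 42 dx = 9*x^2 - 42*x + C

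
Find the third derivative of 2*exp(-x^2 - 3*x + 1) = (-16*x^3 - 72*x^2 - 84*x - 18)*exp(-x^2 - 3*x + 1)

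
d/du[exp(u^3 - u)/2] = 3*u^2*exp(u^3 - u)/2 - exp(u^3 - u)/2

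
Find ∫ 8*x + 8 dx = 4*x^2 + 8*x + C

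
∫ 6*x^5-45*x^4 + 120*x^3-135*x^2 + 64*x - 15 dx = x^6 - 9*x^5 + 30*x^4 - 45*x^3 + 32*x^2 - 15*x + C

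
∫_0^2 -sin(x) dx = -1 + cos(2)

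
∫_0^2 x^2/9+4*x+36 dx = 2168/27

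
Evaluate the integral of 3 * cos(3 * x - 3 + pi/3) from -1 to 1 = -cos(pi/6 + 6) + sqrt(3)/2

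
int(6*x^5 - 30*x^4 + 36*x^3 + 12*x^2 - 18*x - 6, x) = x^6 - 6*x^5 + 9*x^4 + 4*x^3 - 9*x^2 - 6*x + C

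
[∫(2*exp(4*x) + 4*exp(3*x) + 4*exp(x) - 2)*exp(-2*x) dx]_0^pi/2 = -4 + (-exp(-pi/2) + 2 + exp(pi/2))^2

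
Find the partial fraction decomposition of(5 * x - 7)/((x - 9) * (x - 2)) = -3/(7*(x - 2)) + 38/(7*(x - 9))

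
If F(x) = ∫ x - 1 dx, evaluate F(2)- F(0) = 0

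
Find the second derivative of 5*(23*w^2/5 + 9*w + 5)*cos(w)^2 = -46*w^2*cos(2*w) - 92*w*sin(2*w) - 90*w*cos(2*w) - 90*sin(2*w) - 27*cos(2*w) + 23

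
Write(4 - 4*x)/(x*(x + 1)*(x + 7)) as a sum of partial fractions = 16/(21*(x + 7)) - 4/(3*(x + 1)) + 4/(7*x)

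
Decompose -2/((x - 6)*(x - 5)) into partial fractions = 2/(x - 5) - 2/(x - 6)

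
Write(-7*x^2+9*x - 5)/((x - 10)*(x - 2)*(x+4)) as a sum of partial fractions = -51/(28*(x + 4)) + 5/(16*(x - 2)) - 615/(112*(x - 10))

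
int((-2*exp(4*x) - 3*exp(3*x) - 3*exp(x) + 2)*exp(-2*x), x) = -4*sinh(x)^2 - 6*sinh(x) + C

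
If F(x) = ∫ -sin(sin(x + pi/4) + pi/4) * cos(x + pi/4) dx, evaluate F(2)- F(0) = -cos(sqrt(2)/2 + pi/4) + cos(sin(pi/4 + 2) + pi/4)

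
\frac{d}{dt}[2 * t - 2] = 2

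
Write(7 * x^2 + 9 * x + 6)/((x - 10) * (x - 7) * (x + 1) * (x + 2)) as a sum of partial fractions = -4/(27*(x + 2)) + 1/(22*(x + 1)) - 103/(54*(x - 7)) + 199/(99*(x - 10))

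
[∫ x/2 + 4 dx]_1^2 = 19/4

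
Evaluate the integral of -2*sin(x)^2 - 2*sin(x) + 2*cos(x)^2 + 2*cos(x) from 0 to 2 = -4 + (cos(2) + sin(2) + 1)^2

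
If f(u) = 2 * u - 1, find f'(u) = 2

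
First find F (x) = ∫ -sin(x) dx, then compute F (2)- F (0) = -1 + cos(2)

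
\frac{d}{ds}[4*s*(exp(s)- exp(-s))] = (4*s*exp(2*s) + 4*s + 4*exp(2*s) - 4)*exp(-s)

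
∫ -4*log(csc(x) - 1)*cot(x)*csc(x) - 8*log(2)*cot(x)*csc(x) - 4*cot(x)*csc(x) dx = 4*(csc(x) - 1)*log(4*csc(x) - 4) + C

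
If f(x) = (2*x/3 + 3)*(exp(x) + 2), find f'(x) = 2*x*exp(x)/3 + 11*exp(x)/3 + 4/3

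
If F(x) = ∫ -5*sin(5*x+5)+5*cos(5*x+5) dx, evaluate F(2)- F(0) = cos(15) - cos(5) + sin(15) - sin(5)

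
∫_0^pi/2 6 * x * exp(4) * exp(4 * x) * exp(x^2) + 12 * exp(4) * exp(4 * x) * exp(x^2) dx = -3*exp(4) + 3*exp((pi/2 + 2)^2)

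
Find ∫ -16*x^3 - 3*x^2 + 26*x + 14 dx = -4*x^4 - x^3 + 13*x^2 + 14*x + C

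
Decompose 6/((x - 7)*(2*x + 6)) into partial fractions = -3/(10*(x + 3)) + 3/(10*(x - 7))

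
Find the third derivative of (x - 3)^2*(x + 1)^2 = 24*x - 24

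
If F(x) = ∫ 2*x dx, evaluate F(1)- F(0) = 1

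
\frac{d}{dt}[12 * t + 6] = 12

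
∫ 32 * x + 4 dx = 16*x^2 + 4*x + C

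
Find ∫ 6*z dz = 3*z^2 + C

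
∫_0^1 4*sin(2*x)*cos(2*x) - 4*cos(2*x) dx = -1 + (-1 + sin(2))^2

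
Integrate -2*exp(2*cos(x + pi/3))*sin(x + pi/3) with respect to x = exp(2*cos(x + pi/3)) + C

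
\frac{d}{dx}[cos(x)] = -sin(x)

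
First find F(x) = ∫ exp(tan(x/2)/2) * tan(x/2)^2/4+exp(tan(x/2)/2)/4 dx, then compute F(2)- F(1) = -exp(tan(1/2)/2) + exp(tan(1)/2)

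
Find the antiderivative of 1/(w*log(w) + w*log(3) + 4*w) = log(log(3*w) + 4) + C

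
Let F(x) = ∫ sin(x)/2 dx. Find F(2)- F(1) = -cos(2)/2 + cos(1)/2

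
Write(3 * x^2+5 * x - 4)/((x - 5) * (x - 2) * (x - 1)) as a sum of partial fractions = 1/(x - 1) - 6/(x - 2) + 8/(x - 5)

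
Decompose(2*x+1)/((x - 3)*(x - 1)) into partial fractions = -3/(2*(x - 1)) + 7/(2*(x - 3))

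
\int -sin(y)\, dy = cos(y) + C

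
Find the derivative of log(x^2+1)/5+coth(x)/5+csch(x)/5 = -(x^2*cosh(x) + x^2 - 2*x*sinh(x)^2 + cosh(x) + 1)/(5*(x^2 + 1)*sinh(x)^2)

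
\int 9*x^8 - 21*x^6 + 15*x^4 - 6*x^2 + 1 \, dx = x^9 - 3*x^7 + 3*x^5 - 2*x^3 + x + C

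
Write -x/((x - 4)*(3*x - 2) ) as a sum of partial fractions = 1/(5*(3*x - 2)) - 2/(5*(x - 4))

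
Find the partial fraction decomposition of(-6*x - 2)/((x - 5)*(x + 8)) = -46/(13*(x + 8)) - 32/(13*(x - 5))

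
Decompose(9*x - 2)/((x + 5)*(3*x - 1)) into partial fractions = 3/(16*(3*x - 1)) + 47/(16*(x + 5))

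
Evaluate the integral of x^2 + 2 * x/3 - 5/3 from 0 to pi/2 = -1 + (-1 + pi/2)^2*(pi/6 + 1)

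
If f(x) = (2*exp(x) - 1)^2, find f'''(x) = 32*exp(2*x) - 4*exp(x)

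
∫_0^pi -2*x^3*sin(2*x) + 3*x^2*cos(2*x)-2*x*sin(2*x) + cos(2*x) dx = pi + pi^3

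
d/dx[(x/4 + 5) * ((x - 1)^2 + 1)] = 3*x^2/4 + 9*x - 19/2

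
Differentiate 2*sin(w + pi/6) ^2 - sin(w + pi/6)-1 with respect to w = 2*sin(2*w + pi/3) - cos(w + pi/6)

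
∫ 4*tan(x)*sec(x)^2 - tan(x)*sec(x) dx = (2*sec(x) - 1)*sec(x) + C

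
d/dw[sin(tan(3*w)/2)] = 3*cos(tan(3*w)/2)/(2*cos(3*w)^2)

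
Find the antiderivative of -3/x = -3*log(x) + C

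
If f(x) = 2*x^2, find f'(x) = 4*x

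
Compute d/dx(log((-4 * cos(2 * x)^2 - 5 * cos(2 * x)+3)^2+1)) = 16*(128*sin(x)^6 - 312*sin(x)^4 + 217*sin(x)^2 - 39)*sin(x)*cos(x)/(256*sin(x)^8 - 832*sin(x)^6 + 868*sin(x)^4 - 312*sin(x)^2 + 37)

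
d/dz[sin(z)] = cos(z)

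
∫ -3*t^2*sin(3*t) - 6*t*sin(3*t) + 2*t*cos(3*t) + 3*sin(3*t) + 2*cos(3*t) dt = ((t + 1)^2 - 2)*cos(3*t) + C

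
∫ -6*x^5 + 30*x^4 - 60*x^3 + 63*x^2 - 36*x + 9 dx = -x^6 + 6*x^5 - 15*x^4 + 21*x^3 - 18*x^2 + 9*x + C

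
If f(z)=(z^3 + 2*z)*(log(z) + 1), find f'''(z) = (6*z^2*log(z) + 17*z^2 - 2)/z^2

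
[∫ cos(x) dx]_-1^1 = 2*sin(1)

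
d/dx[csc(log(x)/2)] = -cot(log(x)/2)*csc(log(x)/2)/(2*x)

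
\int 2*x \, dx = x^2 + C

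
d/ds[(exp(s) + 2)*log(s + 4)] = (s*exp(s)*log(s + 4) + 4*exp(s)*log(s + 4) + exp(s) + 2)/(s + 4)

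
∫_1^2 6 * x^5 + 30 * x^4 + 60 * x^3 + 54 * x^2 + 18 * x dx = 627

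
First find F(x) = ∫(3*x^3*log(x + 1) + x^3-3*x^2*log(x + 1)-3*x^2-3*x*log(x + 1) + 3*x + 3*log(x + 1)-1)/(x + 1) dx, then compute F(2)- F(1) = log(3)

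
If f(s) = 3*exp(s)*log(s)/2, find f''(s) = (3*s^2*exp(s)*log(s) + 6*s*exp(s) - 3*exp(s))/(2*s^2)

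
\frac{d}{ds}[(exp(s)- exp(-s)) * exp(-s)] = 2*exp(-2*s)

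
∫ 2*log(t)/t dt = log(t)^2 + C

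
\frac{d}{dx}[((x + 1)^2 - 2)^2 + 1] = 4*x^3 + 12*x^2 + 4*x - 4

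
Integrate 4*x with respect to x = 2*x^2 + C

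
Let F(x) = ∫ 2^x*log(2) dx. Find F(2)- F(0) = 3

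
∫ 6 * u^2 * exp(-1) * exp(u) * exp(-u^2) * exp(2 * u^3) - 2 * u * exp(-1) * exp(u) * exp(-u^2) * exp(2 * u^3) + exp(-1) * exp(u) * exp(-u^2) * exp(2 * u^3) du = exp(2*u^3 - u^2 + u - 1) + C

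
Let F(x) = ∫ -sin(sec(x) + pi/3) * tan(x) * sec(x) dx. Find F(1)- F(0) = cos(pi/3 + sec(1)) - cos(1 + pi/3)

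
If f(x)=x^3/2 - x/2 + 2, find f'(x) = 3*x^2/2 - 1/2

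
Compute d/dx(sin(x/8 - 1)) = cos(x/8 - 1)/8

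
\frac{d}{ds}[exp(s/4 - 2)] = exp(s/4 - 2)/4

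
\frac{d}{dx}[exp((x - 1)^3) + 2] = 3*x^2*exp(x^3 - 3*x^2 + 3*x - 1) - 6*x*exp(x^3 - 3*x^2 + 3*x - 1) + 3*exp(x^3 - 3*x^2 + 3*x - 1)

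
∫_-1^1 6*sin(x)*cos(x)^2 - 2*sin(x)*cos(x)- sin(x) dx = 0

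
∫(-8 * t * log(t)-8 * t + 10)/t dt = 2*(5 - 4*t)*log(t) + C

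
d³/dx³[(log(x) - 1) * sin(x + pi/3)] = (-x^3*log(x)*cos(x + pi/3) + x^3*cos(x + pi/3) - 3*x^2*sin(x + pi/3) - 3*x*cos(x + pi/3) + 2*sin(x + pi/3))/x^3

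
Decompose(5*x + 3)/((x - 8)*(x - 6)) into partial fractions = -33/(2*(x - 6)) + 43/(2*(x - 8))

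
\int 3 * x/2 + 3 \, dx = 3*x^2/4 + 3*x + C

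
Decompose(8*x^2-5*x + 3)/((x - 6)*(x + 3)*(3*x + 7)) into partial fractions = -262/(25*(3*x + 7)) + 5/(x + 3) + 29/(25*(x - 6))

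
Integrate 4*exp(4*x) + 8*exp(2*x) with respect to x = (exp(2*x) + 2)^2 + C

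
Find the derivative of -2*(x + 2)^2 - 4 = -4*x - 8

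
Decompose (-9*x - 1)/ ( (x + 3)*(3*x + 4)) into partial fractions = 33/(5*(3*x + 4)) - 26/(5*(x + 3))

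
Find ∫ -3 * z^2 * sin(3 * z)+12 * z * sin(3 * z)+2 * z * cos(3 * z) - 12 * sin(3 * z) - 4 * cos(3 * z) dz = (z - 2)^2*cos(3*z) + C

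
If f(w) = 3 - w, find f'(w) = -1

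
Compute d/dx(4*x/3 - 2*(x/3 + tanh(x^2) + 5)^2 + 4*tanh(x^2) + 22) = -8*x^2/(3*cosh(x^2)^2) - 8*x*sinh(x^2)/cosh(x^2)^3 - 4*x/9 - 32*x/cosh(x^2)^2 - 4*tanh(x^2)/3 - 16/3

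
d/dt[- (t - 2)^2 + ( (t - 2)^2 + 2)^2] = 4*t^3 - 24*t^2 + 54*t - 44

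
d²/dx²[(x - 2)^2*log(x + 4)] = (2*x^2*log(x + 4) + 3*x^2 + 16*x*log(x + 4) + 12*x + 32*log(x + 4) - 36)/(x^2 + 8*x + 16)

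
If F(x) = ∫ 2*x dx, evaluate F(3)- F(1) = 8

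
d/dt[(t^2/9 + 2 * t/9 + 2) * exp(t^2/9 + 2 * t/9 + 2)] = 2*t^3*exp(t^2/9 + 2*t/9 + 2)/81 + 2*t^2*exp(t^2/9 + 2*t/9 + 2)/27 + 58*t*exp(t^2/9 + 2*t/9 + 2)/81 + 2*exp(t^2/9 + 2*t/9 + 2)/3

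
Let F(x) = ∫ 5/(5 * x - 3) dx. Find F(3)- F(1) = log(6)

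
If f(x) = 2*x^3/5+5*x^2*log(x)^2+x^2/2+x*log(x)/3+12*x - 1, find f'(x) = 6*x^2/5 + 10*x*log(x)^2 + 10*x*log(x) + x + log(x)/3 + 37/3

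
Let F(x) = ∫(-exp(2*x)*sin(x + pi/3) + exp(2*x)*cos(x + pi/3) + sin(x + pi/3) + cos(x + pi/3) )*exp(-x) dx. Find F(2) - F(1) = (-exp(-2) + exp(2))*cos(pi/3 + 2) - (E - exp(-1))*cos(1 + pi/3)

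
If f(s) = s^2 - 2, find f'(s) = 2*s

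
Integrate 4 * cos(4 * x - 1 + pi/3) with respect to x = sin(4*x - 1 + pi/3) + C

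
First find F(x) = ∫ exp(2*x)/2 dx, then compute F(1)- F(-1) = -exp(-2)/4 + exp(2)/4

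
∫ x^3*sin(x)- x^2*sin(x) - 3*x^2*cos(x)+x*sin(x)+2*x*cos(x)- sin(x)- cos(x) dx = (-x^3 + x^2 - x + 1)*cos(x) + C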